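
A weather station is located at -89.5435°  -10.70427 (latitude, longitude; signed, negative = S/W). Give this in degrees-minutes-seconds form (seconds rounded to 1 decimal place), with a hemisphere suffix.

Latitude is negative → S; |value| = 89.543500
φ: whole degrees 89; 32.61000′ → 32′ and 36.600″
Longitude is negative → W; |value| = 10.704270
Longitude: 0.704270 × 60 = 42.25620′ → 42′, remainder × 60 = 15.372″

89°32′36.6″ S, 10°42′15.4″ W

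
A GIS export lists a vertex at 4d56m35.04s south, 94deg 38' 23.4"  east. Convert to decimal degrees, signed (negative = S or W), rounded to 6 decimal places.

-4.943067, 94.639833

Latitude: 4° + 56/60 + 35.04/3600 = 4 + 0.933333 + 0.009733 = 4.9430667
S ⇒ negate
λ: 38′ + 23.4″ = 38.39000′; 94 + 38.39000/60 = 94.6398333
E → positive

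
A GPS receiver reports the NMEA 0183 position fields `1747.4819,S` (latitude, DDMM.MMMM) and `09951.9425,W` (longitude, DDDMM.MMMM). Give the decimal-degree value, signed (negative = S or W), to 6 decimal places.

φ: degrees = first 2 digits = 17, minutes = 47.4819; 17 + 47.4819/60 = 17.7913650
hemisphere S, so the sign is −
Longitude: degrees = first 3 digits = 99, minutes = 51.9425; 99 + 51.9425/60 = 99.8657083
hemisphere W, so the sign is −

-17.791365, -99.865708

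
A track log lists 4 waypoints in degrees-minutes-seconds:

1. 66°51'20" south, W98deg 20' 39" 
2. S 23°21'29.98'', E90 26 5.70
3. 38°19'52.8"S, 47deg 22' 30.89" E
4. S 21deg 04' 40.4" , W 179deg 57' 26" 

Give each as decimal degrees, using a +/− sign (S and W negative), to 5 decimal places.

1. -66.85556, -98.34417
2. -23.35833, 90.43492
3. -38.33133, 47.37525
4. -21.07789, -179.95722

Point 1:
  φ: 66 + 51/60 + 20/3600 = 66.855556
  S → negative
  λ: 20′ + 39″ = 20.65000′; 98 + 20.65000/60 = 98.344167
  W → negative
Point 2:
  Lat: 23° + 21/60 + 29.98/3600 = 23 + 0.350000 + 0.008328 = 23.358328
  S → negative
  Lon: 26′ + 5.7″ = 26.09500′; 90 + 26.09500/60 = 90.434917
  E → positive
Point 3:
  Latitude: 19′ + 52.8″ = 19.88000′; 38 + 19.88000/60 = 38.331333
  S ⇒ negate
  λ: 47 + 22/60 + 30.89/3600 = 47.375247
  E → positive
Point 4:
  Latitude: 21 + 4/60 + 40.4/3600 = 21.077889
  hemisphere S, so the sign is −
  λ: 179° + 57/60 + 26/3600 = 179 + 0.950000 + 0.007222 = 179.957222
  hemisphere W, so the sign is −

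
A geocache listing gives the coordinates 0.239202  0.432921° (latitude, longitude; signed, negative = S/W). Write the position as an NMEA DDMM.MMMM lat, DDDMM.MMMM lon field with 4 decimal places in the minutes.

Latitude: fractional part 0.239202 → 14.352120 minutes
Longitude: 0° + 0.432921 × 60 = 0° 25.975260′

0014.3521,N / 00025.9753,E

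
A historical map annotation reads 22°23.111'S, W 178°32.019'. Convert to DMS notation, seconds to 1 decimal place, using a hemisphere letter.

Lat: 23.11100′ → 23′ and 0.11100 × 60 = 6.660″
Lon: fractional minutes 0.01900 × 60 = 1.140″

22°23′6.7″ S, 178°32′1.1″ W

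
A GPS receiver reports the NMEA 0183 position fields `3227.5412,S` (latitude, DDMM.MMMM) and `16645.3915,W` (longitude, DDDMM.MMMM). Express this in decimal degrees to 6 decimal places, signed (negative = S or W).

-32.459020, -166.756525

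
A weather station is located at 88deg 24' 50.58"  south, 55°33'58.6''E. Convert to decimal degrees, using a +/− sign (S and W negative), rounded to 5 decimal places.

-88.41405, 55.56628

Latitude: 24′ + 50.58″ = 24.84300′; 88 + 24.84300/60 = 88.414050
S ⇒ negate
λ: 55 + 33/60 + 58.6/3600 = 55.566278
E ⇒ keep positive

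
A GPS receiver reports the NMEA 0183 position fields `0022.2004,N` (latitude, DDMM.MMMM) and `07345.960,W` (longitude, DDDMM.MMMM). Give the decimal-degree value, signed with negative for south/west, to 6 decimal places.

0.370007, -73.766000

φ: degrees = first 2 digits = 0, minutes = 22.2004; 0 + 22.2004/60 = 0.3700067
N ⇒ keep positive
λ: degrees = first 3 digits = 73, minutes = 45.96; 73 + 45.96/60 = 73.7660000
hemisphere W, so the sign is −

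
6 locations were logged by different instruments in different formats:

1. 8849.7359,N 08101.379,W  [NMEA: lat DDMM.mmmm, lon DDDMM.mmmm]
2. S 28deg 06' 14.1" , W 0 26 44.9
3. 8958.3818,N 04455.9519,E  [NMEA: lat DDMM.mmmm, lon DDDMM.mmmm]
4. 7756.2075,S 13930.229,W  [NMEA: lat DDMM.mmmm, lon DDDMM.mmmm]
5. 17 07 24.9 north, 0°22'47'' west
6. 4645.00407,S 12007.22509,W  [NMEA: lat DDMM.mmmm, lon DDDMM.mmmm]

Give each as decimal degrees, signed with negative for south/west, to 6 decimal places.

Point 1:
  Lat: split at 2 digits → 88° and 49.7359′; 88 + 49.7359/60 = 88.8289317
  N ⇒ keep positive
  Longitude: split at 3 digits → 081° and 1.379′; 81 + 1.379/60 = 81.0229833
  hemisphere W, so the sign is −
Point 2:
  φ: 28 + 6/60 + 14.1/3600 = 28.1039167
  hemisphere S, so the sign is −
  λ: 0 + 26/60 + 44.9/3600 = 0.4458056
  W ⇒ negate
Point 3:
  Latitude: split at 2 digits → 89° and 58.3818′; 89 + 58.3818/60 = 89.9730300
  N → positive
  Lon: split at 3 digits → 044° and 55.9519′; 44 + 55.9519/60 = 44.9325317
  E ⇒ keep positive
Point 4:
  φ: degrees = first 2 digits = 77, minutes = 56.2075; 77 + 56.2075/60 = 77.9367917
  S → negative
  λ: split at 3 digits → 139° and 30.229′; 139 + 30.229/60 = 139.5038167
  hemisphere W, so the sign is −
Point 5:
  Latitude: 7′ + 24.9″ = 7.41500′; 17 + 7.41500/60 = 17.1235833
  N ⇒ keep positive
  λ: 0° + 22/60 + 47/3600 = 0 + 0.366667 + 0.013056 = 0.3797222
  hemisphere W, so the sign is −
Point 6:
  φ: split at 2 digits → 46° and 45.00407′; 46 + 45.00407/60 = 46.7500678
  hemisphere S, so the sign is −
  λ: degrees = first 3 digits = 120, minutes = 7.22509; 120 + 7.22509/60 = 120.1204182
  W ⇒ negate

1. 88.828932, -81.022983
2. -28.103917, -0.445806
3. 89.973030, 44.932532
4. -77.936792, -139.503817
5. 17.123583, -0.379722
6. -46.750068, -120.120418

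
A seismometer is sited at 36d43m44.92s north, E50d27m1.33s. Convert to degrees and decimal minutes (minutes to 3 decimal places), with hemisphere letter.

φ: 43 + 44.92/60 = 43.74867′
Longitude: seconds/60 = 0.02217; minutes = 27 + 0.02217 = 27.02217

36° 43.749′ N, 50° 27.022′ E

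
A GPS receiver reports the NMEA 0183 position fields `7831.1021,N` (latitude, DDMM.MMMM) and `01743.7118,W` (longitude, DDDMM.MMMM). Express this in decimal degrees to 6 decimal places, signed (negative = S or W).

78.518368, -17.728530

Latitude: split at 2 digits → 78° and 31.1021′; 78 + 31.1021/60 = 78.5183683
N ⇒ keep positive
Longitude: split at 3 digits → 017° and 43.7118′; 17 + 43.7118/60 = 17.7285300
hemisphere W, so the sign is −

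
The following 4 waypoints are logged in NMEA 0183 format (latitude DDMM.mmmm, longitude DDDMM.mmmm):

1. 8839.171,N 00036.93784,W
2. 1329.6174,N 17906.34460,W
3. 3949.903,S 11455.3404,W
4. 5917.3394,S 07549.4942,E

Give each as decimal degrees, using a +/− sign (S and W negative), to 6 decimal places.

Point 1:
  φ: split at 2 digits → 88° and 39.171′; 88 + 39.171/60 = 88.6528500
  N → positive
  λ: split at 3 digits → 000° and 36.93784′; 0 + 36.93784/60 = 0.6156307
  W → negative
Point 2:
  Latitude: degrees = first 2 digits = 13, minutes = 29.6174; 13 + 29.6174/60 = 13.4936233
  N ⇒ keep positive
  Lon: degrees = first 3 digits = 179, minutes = 6.3446; 179 + 6.3446/60 = 179.1057433
  W → negative
Point 3:
  φ: split at 2 digits → 39° and 49.903′; 39 + 49.903/60 = 39.8317167
  S → negative
  Longitude: degrees = first 3 digits = 114, minutes = 55.3404; 114 + 55.3404/60 = 114.9223400
  hemisphere W, so the sign is −
Point 4:
  φ: split at 2 digits → 59° and 17.3394′; 59 + 17.3394/60 = 59.2889900
  S → negative
  Longitude: split at 3 digits → 075° and 49.4942′; 75 + 49.4942/60 = 75.8249033
  E → positive

1. 88.652850, -0.615631
2. 13.493623, -179.105743
3. -39.831717, -114.922340
4. -59.288990, 75.824903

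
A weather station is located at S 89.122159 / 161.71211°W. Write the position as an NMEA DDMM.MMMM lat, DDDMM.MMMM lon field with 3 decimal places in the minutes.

φ: 89° + 0.122159 × 60 = 89° 7.32954′
λ: fractional part 0.712110 → 42.72660 minutes

8907.330,S / 16142.727,W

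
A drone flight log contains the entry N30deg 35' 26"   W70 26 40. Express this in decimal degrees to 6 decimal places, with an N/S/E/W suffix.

30.590556° N, 70.444444° W

Latitude: 35′ + 26″ = 35.43333′; 30 + 35.43333/60 = 30.5905556
Lon: 26′ + 40″ = 26.66667′; 70 + 26.66667/60 = 70.4444444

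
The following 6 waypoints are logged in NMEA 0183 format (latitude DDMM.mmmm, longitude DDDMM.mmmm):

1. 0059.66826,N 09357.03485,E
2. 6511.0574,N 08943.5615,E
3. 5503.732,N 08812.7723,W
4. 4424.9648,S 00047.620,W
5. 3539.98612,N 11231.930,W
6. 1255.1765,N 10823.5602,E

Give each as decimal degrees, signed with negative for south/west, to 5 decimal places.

1. 0.99447, 93.95058
2. 65.18429, 89.72603
3. 55.06220, -88.21287
4. -44.41608, -0.79367
5. 35.66644, -112.53217
6. 12.91961, 108.39267

Point 1:
  Latitude: split at 2 digits → 00° and 59.66826′; 0 + 59.66826/60 = 0.994471
  N → positive
  λ: degrees = first 3 digits = 93, minutes = 57.03485; 93 + 57.03485/60 = 93.950581
  E ⇒ keep positive
Point 2:
  Latitude: degrees = first 2 digits = 65, minutes = 11.0574; 65 + 11.0574/60 = 65.184290
  N ⇒ keep positive
  Lon: degrees = first 3 digits = 89, minutes = 43.5615; 89 + 43.5615/60 = 89.726025
  E ⇒ keep positive
Point 3:
  φ: degrees = first 2 digits = 55, minutes = 3.732; 55 + 3.732/60 = 55.062200
  N ⇒ keep positive
  λ: degrees = first 3 digits = 88, minutes = 12.7723; 88 + 12.7723/60 = 88.212872
  W → negative
Point 4:
  φ: split at 2 digits → 44° and 24.9648′; 44 + 24.9648/60 = 44.416080
  hemisphere S, so the sign is −
  Longitude: degrees = first 3 digits = 0, minutes = 47.62; 0 + 47.62/60 = 0.793667
  W ⇒ negate
Point 5:
  Lat: split at 2 digits → 35° and 39.98612′; 35 + 39.98612/60 = 35.666435
  N → positive
  Longitude: degrees = first 3 digits = 112, minutes = 31.93; 112 + 31.93/60 = 112.532167
  hemisphere W, so the sign is −
Point 6:
  Lat: split at 2 digits → 12° and 55.1765′; 12 + 55.1765/60 = 12.919608
  N ⇒ keep positive
  Lon: degrees = first 3 digits = 108, minutes = 23.5602; 108 + 23.5602/60 = 108.392670
  E → positive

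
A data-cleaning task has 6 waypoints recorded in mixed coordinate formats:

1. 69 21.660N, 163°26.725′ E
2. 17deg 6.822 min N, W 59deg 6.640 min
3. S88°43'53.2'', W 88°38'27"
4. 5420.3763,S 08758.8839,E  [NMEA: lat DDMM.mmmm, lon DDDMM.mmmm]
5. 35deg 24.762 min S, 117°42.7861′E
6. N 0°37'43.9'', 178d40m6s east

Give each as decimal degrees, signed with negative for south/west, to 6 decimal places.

Point 1:
  φ: 21.66′ = 0.361000°; total 69.3610000
  N → positive
  λ: 163 + 26.725/60 = 163.4454167
  E → positive
Point 2:
  Lat: 6.822′ = 0.113700°; total 17.1137000
  N → positive
  Lon: 6.64′ = 0.110667°; total 59.1106667
  hemisphere W, so the sign is −
Point 3:
  Lat: 88° + 43/60 + 53.2/3600 = 88 + 0.716667 + 0.014778 = 88.7314444
  S → negative
  λ: 38′ + 27″ = 38.45000′; 88 + 38.45000/60 = 88.6408333
  W → negative
Point 4:
  Latitude: degrees = first 2 digits = 54, minutes = 20.3763; 54 + 20.3763/60 = 54.3396050
  S ⇒ negate
  Lon: degrees = first 3 digits = 87, minutes = 58.8839; 87 + 58.8839/60 = 87.9813983
  E → positive
Point 5:
  Lat: 35 + 24.762/60 = 35.4127000
  S ⇒ negate
  λ: 42.7861′ = 0.713102°; total 117.7131017
  E ⇒ keep positive
Point 6:
  Lat: 37′ + 43.9″ = 37.73167′; 0 + 37.73167/60 = 0.6288611
  N → positive
  λ: 178° + 40/60 + 6/3600 = 178 + 0.666667 + 0.001667 = 178.6683333
  E ⇒ keep positive

1. 69.361000, 163.445417
2. 17.113700, -59.110667
3. -88.731444, -88.640833
4. -54.339605, 87.981398
5. -35.412700, 117.713102
6. 0.628861, 178.668333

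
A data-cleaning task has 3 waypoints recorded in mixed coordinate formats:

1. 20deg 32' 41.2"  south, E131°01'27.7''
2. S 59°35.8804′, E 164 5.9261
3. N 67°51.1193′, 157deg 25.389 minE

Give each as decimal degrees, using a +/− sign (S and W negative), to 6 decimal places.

Point 1:
  Lat: 32′ + 41.2″ = 32.68667′; 20 + 32.68667/60 = 20.5447778
  S ⇒ negate
  Lon: 131° + 1/60 + 27.7/3600 = 131 + 0.016667 + 0.007694 = 131.0243611
  E → positive
Point 2:
  φ: 59 + 35.8804/60 = 59.5980067
  S ⇒ negate
  Lon: 5.9261′ = 0.098768°; total 164.0987683
  E ⇒ keep positive
Point 3:
  Latitude: 67 + 51.1193/60 = 67.8519883
  N ⇒ keep positive
  λ: 25.389′ = 0.423150°; total 157.4231500
  E → positive

1. -20.544778, 131.024361
2. -59.598007, 164.098768
3. 67.851988, 157.423150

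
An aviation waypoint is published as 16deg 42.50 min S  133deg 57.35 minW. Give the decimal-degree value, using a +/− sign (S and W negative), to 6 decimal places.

-16.708333, -133.955833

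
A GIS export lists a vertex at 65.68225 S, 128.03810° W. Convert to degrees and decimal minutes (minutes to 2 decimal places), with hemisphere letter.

Latitude: fractional part 0.682250 → 40.9350 minutes
λ: minutes = (128.038100 − 128) × 60 = 2.2860

65° 40.94′ S, 128° 2.29′ W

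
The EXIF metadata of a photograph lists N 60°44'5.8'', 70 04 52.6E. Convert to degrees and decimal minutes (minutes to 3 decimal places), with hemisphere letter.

60° 44.097′ N, 70° 4.877′ E

φ: 44 + 5.8/60 = 44.09667′
λ: 4 + 52.6/60 = 4.87667′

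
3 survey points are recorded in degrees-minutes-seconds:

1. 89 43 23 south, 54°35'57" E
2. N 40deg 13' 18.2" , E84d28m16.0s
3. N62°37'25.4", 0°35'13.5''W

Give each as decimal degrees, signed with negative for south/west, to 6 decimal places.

Point 1:
  Latitude: 89 + 43/60 + 23/3600 = 89.7230556
  hemisphere S, so the sign is −
  Lon: 54 + 35/60 + 57/3600 = 54.5991667
  E ⇒ keep positive
Point 2:
  φ: 40° + 13/60 + 18.2/3600 = 40 + 0.216667 + 0.005056 = 40.2217222
  N → positive
  Longitude: 84 + 28/60 + 16/3600 = 84.4711111
  E ⇒ keep positive
Point 3:
  Latitude: 62 + 37/60 + 25.4/3600 = 62.6237222
  N → positive
  λ: 0° + 35/60 + 13.5/3600 = 0 + 0.583333 + 0.003750 = 0.5870833
  W ⇒ negate

1. -89.723056, 54.599167
2. 40.221722, 84.471111
3. 62.623722, -0.587083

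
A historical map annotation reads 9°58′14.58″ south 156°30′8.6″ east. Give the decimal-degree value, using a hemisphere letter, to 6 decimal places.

9.970717° S, 156.502389° E

φ: 9 + 58/60 + 14.58/3600 = 9.9707167
Longitude: 156° + 30/60 + 8.6/3600 = 156 + 0.500000 + 0.002389 = 156.5023889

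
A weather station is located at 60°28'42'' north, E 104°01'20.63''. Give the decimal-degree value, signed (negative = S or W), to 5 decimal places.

60.47833, 104.02240

φ: 60 + 28/60 + 42/3600 = 60.478333
N ⇒ keep positive
λ: 104 + 1/60 + 20.63/3600 = 104.022397
E → positive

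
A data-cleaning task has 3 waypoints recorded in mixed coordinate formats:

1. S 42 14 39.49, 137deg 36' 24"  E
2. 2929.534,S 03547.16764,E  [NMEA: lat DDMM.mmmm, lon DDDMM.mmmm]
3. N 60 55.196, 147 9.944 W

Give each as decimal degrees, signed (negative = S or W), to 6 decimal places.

1. -42.244303, 137.606667
2. -29.492233, 35.786127
3. 60.919933, -147.165733

Point 1:
  φ: 42 + 14/60 + 39.49/3600 = 42.2443028
  S → negative
  Lon: 36′ + 24″ = 36.40000′; 137 + 36.40000/60 = 137.6066667
  E ⇒ keep positive
Point 2:
  Latitude: split at 2 digits → 29° and 29.534′; 29 + 29.534/60 = 29.4922333
  hemisphere S, so the sign is −
  λ: degrees = first 3 digits = 35, minutes = 47.16764; 35 + 47.16764/60 = 35.7861273
  E ⇒ keep positive
Point 3:
  Lat: 60 + 55.196/60 = 60.9199333
  N ⇒ keep positive
  λ: 9.944′ = 0.165733°; total 147.1657333
  W → negative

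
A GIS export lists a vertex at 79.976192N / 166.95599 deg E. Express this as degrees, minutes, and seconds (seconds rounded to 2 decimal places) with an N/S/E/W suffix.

79°58′34.29″ N, 166°57′21.56″ E

φ: 0.976192° → 58.57152′; 0.57152 × 60 = 34.2912″
Longitude: 0.955990° → 57.35940′; 0.35940 × 60 = 21.5640″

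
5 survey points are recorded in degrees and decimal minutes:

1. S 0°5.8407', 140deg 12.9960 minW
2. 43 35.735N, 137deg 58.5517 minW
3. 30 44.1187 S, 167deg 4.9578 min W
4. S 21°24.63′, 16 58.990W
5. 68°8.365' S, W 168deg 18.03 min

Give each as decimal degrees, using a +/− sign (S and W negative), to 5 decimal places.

Point 1:
  φ: 0 + 5.8407/60 = 0.097345
  hemisphere S, so the sign is −
  λ: 12.996′ = 0.216600°; total 140.216600
  W → negative
Point 2:
  Latitude: 43 + 35.735/60 = 43.595583
  N ⇒ keep positive
  λ: 137 + 58.5517/60 = 137.975862
  W ⇒ negate
Point 3:
  Lat: 30 + 44.1187/60 = 30.735312
  hemisphere S, so the sign is −
  Lon: 4.9578′ = 0.082630°; total 167.082630
  W ⇒ negate
Point 4:
  φ: 24.63′ = 0.410500°; total 21.410500
  S → negative
  λ: 58.99′ = 0.983167°; total 16.983167
  W ⇒ negate
Point 5:
  φ: 68 + 8.365/60 = 68.139417
  hemisphere S, so the sign is −
  λ: 168 + 18.03/60 = 168.300500
  W → negative

1. -0.09735, -140.21660
2. 43.59558, -137.97586
3. -30.73531, -167.08263
4. -21.41050, -16.98317
5. -68.13942, -168.30050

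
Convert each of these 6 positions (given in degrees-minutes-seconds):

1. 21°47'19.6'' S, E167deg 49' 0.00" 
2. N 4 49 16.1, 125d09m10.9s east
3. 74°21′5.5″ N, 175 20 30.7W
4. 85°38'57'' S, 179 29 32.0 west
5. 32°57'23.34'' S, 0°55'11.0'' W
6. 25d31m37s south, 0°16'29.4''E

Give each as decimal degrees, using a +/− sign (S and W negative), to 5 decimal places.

1. -21.78878, 167.81667
2. 4.82114, 125.15303
3. 74.35153, -175.34186
4. -85.64917, -179.49222
5. -32.95648, -0.91972
6. -25.52694, 0.27483

Point 1:
  Lat: 21° + 47/60 + 19.6/3600 = 21 + 0.783333 + 0.005444 = 21.788778
  hemisphere S, so the sign is −
  Lon: 167° + 49/60 + 0/3600 = 167 + 0.816667 + 0.000000 = 167.816667
  E ⇒ keep positive
Point 2:
  Lat: 49′ + 16.1″ = 49.26833′; 4 + 49.26833/60 = 4.821139
  N → positive
  Longitude: 125 + 9/60 + 10.9/3600 = 125.153028
  E ⇒ keep positive
Point 3:
  Latitude: 74 + 21/60 + 5.5/3600 = 74.351528
  N → positive
  Lon: 175 + 20/60 + 30.7/3600 = 175.341861
  hemisphere W, so the sign is −
Point 4:
  Lat: 38′ + 57″ = 38.95000′; 85 + 38.95000/60 = 85.649167
  S → negative
  Lon: 29′ + 32″ = 29.53333′; 179 + 29.53333/60 = 179.492222
  W ⇒ negate
Point 5:
  φ: 57′ + 23.34″ = 57.38900′; 32 + 57.38900/60 = 32.956483
  S → negative
  λ: 0 + 55/60 + 11/3600 = 0.919722
  hemisphere W, so the sign is −
Point 6:
  Lat: 25° + 31/60 + 37/3600 = 25 + 0.516667 + 0.010278 = 25.526944
  hemisphere S, so the sign is −
  Lon: 16′ + 29.4″ = 16.49000′; 0 + 16.49000/60 = 0.274833
  E ⇒ keep positive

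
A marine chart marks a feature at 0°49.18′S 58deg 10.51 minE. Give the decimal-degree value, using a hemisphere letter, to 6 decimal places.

0.819667° S, 58.175167° E

Lat: 0 + 49.18/60 = 0.8196667
Lon: 58 + 10.51/60 = 58.1751667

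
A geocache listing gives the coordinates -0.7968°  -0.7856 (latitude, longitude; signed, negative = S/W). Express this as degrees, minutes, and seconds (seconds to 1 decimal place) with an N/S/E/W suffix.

Latitude is negative → S; |value| = 0.796800
φ: 0.796800° → 47.80800′; 0.80800 × 60 = 48.480″
Longitude is negative → W; |value| = 0.785600
λ: 0.785600 × 60 = 47.13600′ → 47′, remainder × 60 = 8.160″

0°47′48.5″ S, 0°47′8.2″ W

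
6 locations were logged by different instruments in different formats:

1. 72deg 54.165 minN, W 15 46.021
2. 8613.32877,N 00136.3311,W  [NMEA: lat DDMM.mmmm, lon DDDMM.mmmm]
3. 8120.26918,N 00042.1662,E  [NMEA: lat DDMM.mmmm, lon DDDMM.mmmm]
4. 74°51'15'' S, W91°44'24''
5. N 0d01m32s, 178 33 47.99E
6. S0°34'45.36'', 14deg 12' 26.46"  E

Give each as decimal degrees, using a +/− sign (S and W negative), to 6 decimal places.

1. 72.902750, -15.767017
2. 86.222146, -1.605518
3. 81.337820, 0.702770
4. -74.854167, -91.740000
5. 0.025556, 178.563331
6. -0.579267, 14.207350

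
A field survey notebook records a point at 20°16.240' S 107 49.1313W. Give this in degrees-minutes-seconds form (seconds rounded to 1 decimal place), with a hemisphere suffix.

20°16′14.4″ S, 107°49′7.9″ W

φ: 16.24000′ → 16′ and 0.24000 × 60 = 14.400″
Lon: 49.13130′ → 49′ and 0.13130 × 60 = 7.878″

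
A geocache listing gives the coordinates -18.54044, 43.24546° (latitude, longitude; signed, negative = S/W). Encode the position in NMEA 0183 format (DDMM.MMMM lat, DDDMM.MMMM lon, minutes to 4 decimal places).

1832.4264,S / 04314.7276,E

Latitude is negative → S; |value| = 18.540440
Latitude: 18° + 0.540440 × 60 = 18° 32.426400′
Lon: fractional part 0.245460 → 14.727600 minutes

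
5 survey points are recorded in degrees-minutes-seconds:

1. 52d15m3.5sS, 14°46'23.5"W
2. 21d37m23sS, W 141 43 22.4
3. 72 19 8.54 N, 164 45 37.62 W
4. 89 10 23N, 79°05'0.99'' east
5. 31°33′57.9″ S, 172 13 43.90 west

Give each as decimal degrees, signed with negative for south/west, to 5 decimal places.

Point 1:
  φ: 15′ + 3.5″ = 15.05833′; 52 + 15.05833/60 = 52.250972
  S → negative
  λ: 14 + 46/60 + 23.5/3600 = 14.773194
  W ⇒ negate
Point 2:
  Latitude: 21° + 37/60 + 23/3600 = 21 + 0.616667 + 0.006389 = 21.623056
  hemisphere S, so the sign is −
  Longitude: 141° + 43/60 + 22.4/3600 = 141 + 0.716667 + 0.006222 = 141.722889
  W ⇒ negate
Point 3:
  Lat: 19′ + 8.54″ = 19.14233′; 72 + 19.14233/60 = 72.319039
  N ⇒ keep positive
  Lon: 45′ + 37.62″ = 45.62700′; 164 + 45.62700/60 = 164.760450
  hemisphere W, so the sign is −
Point 4:
  Latitude: 89° + 10/60 + 23/3600 = 89 + 0.166667 + 0.006389 = 89.173056
  N ⇒ keep positive
  Lon: 79 + 5/60 + 0.99/3600 = 79.083608
  E → positive
Point 5:
  Latitude: 33′ + 57.9″ = 33.96500′; 31 + 33.96500/60 = 31.566083
  S → negative
  Lon: 13′ + 43.9″ = 13.73167′; 172 + 13.73167/60 = 172.228861
  W → negative

1. -52.25097, -14.77319
2. -21.62306, -141.72289
3. 72.31904, -164.76045
4. 89.17306, 79.08361
5. -31.56608, -172.22886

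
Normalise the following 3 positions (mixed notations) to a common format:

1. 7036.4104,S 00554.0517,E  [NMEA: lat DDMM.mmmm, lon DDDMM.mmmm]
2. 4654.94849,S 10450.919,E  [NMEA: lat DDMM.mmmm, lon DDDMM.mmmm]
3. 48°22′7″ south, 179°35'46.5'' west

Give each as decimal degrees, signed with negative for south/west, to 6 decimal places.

1. -70.606840, 5.900862
2. -46.915808, 104.848650
3. -48.368611, -179.596250

Point 1:
  Lat: split at 2 digits → 70° and 36.4104′; 70 + 36.4104/60 = 70.6068400
  hemisphere S, so the sign is −
  λ: split at 3 digits → 005° and 54.0517′; 5 + 54.0517/60 = 5.9008617
  E ⇒ keep positive
Point 2:
  φ: split at 2 digits → 46° and 54.94849′; 46 + 54.94849/60 = 46.9158082
  S ⇒ negate
  Longitude: degrees = first 3 digits = 104, minutes = 50.919; 104 + 50.919/60 = 104.8486500
  E ⇒ keep positive
Point 3:
  Lat: 48 + 22/60 + 7/3600 = 48.3686111
  hemisphere S, so the sign is −
  λ: 179 + 35/60 + 46.5/3600 = 179.5962500
  hemisphere W, so the sign is −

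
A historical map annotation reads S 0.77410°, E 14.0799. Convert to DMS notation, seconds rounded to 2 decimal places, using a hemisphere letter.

φ: 0.774100 × 60 = 46.44600′ → 46′, remainder × 60 = 26.7600″
Longitude: 0.079900 × 60 = 4.79400′ → 4′, remainder × 60 = 47.6400″

0°46′26.76″ S, 14°04′47.64″ E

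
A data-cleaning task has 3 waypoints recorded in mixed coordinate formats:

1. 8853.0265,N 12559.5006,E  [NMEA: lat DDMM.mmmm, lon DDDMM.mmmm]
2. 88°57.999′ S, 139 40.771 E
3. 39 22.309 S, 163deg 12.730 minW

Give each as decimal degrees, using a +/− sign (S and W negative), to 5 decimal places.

Point 1:
  Latitude: split at 2 digits → 88° and 53.0265′; 88 + 53.0265/60 = 88.883775
  N → positive
  λ: degrees = first 3 digits = 125, minutes = 59.5006; 125 + 59.5006/60 = 125.991677
  E ⇒ keep positive
Point 2:
  Latitude: 88 + 57.999/60 = 88.966650
  hemisphere S, so the sign is −
  Lon: 40.771′ = 0.679517°; total 139.679517
  E → positive
Point 3:
  Lat: 22.309′ = 0.371817°; total 39.371817
  S → negative
  λ: 163 + 12.73/60 = 163.212167
  W → negative

1. 88.88378, 125.99168
2. -88.96665, 139.67952
3. -39.37182, -163.21217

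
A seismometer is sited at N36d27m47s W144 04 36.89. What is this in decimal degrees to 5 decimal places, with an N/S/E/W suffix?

Latitude: 27′ + 47″ = 27.78333′; 36 + 27.78333/60 = 36.463056
Longitude: 144 + 4/60 + 36.89/3600 = 144.076914

36.46306° N, 144.07691° W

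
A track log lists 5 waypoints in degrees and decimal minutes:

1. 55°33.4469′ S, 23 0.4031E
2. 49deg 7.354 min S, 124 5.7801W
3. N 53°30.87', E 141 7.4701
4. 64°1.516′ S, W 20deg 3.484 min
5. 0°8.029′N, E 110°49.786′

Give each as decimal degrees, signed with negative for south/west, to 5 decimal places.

1. -55.55745, 23.00672
2. -49.12257, -124.09634
3. 53.51450, 141.12450
4. -64.02527, -20.05807
5. 0.13382, 110.82977

Point 1:
  Lat: 33.4469′ = 0.557448°; total 55.557448
  hemisphere S, so the sign is −
  Longitude: 0.4031′ = 0.006718°; total 23.006718
  E ⇒ keep positive
Point 2:
  Lat: 7.354′ = 0.122567°; total 49.122567
  hemisphere S, so the sign is −
  Longitude: 124 + 5.7801/60 = 124.096335
  hemisphere W, so the sign is −
Point 3:
  Lat: 30.87′ = 0.514500°; total 53.514500
  N ⇒ keep positive
  Lon: 141 + 7.4701/60 = 141.124502
  E ⇒ keep positive
Point 4:
  Latitude: 64 + 1.516/60 = 64.025267
  S → negative
  Longitude: 20 + 3.484/60 = 20.058067
  hemisphere W, so the sign is −
Point 5:
  φ: 0 + 8.029/60 = 0.133817
  N → positive
  λ: 49.786′ = 0.829767°; total 110.829767
  E ⇒ keep positive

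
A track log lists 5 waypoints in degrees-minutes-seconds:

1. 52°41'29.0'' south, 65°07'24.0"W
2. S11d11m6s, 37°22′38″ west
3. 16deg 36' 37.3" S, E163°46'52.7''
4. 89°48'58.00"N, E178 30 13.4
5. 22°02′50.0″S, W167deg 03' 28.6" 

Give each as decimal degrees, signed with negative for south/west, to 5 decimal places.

1. -52.69139, -65.12333
2. -11.18500, -37.37722
3. -16.61036, 163.78131
4. 89.81611, 178.50372
5. -22.04722, -167.05794

Point 1:
  Lat: 41′ + 29″ = 41.48333′; 52 + 41.48333/60 = 52.691389
  hemisphere S, so the sign is −
  λ: 65° + 7/60 + 24/3600 = 65 + 0.116667 + 0.006667 = 65.123333
  W → negative
Point 2:
  φ: 11′ + 6″ = 11.10000′; 11 + 11.10000/60 = 11.185000
  S ⇒ negate
  Longitude: 37 + 22/60 + 38/3600 = 37.377222
  hemisphere W, so the sign is −
Point 3:
  φ: 16 + 36/60 + 37.3/3600 = 16.610361
  S → negative
  Lon: 163 + 46/60 + 52.7/3600 = 163.781306
  E ⇒ keep positive
Point 4:
  φ: 89° + 48/60 + 58/3600 = 89 + 0.800000 + 0.016111 = 89.816111
  N → positive
  Lon: 30′ + 13.4″ = 30.22333′; 178 + 30.22333/60 = 178.503722
  E → positive
Point 5:
  Lat: 22 + 2/60 + 50/3600 = 22.047222
  hemisphere S, so the sign is −
  Longitude: 3′ + 28.6″ = 3.47667′; 167 + 3.47667/60 = 167.057944
  hemisphere W, so the sign is −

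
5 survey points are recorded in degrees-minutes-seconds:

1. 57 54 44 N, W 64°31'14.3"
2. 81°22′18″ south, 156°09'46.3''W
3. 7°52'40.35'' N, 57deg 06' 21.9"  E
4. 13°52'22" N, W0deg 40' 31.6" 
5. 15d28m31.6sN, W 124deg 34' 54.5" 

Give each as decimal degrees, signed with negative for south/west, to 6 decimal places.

Point 1:
  φ: 57 + 54/60 + 44/3600 = 57.9122222
  N ⇒ keep positive
  Lon: 31′ + 14.3″ = 31.23833′; 64 + 31.23833/60 = 64.5206389
  hemisphere W, so the sign is −
Point 2:
  Lat: 81° + 22/60 + 18/3600 = 81 + 0.366667 + 0.005000 = 81.3716667
  hemisphere S, so the sign is −
  Longitude: 156° + 9/60 + 46.3/3600 = 156 + 0.150000 + 0.012861 = 156.1628611
  W ⇒ negate
Point 3:
  φ: 7° + 52/60 + 40.35/3600 = 7 + 0.866667 + 0.011208 = 7.8778750
  N → positive
  Longitude: 57 + 6/60 + 21.9/3600 = 57.1060833
  E → positive
Point 4:
  Lat: 13 + 52/60 + 22/3600 = 13.8727778
  N → positive
  Longitude: 0 + 40/60 + 31.6/3600 = 0.6754444
  W → negative
Point 5:
  Lat: 15 + 28/60 + 31.6/3600 = 15.4754444
  N → positive
  Longitude: 124 + 34/60 + 54.5/3600 = 124.5818056
  W → negative

1. 57.912222, -64.520639
2. -81.371667, -156.162861
3. 7.877875, 57.106083
4. 13.872778, -0.675444
5. 15.475444, -124.581806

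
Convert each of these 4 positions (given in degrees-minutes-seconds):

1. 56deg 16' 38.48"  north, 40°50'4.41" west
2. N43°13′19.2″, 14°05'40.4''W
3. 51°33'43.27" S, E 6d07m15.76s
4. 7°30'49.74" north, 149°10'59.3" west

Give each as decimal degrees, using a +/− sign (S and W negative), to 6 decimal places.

Point 1:
  Latitude: 16′ + 38.48″ = 16.64133′; 56 + 16.64133/60 = 56.2773556
  N ⇒ keep positive
  Longitude: 40 + 50/60 + 4.41/3600 = 40.8345583
  W ⇒ negate
Point 2:
  Lat: 13′ + 19.2″ = 13.32000′; 43 + 13.32000/60 = 43.2220000
  N → positive
  Longitude: 5′ + 40.4″ = 5.67333′; 14 + 5.67333/60 = 14.0945556
  hemisphere W, so the sign is −
Point 3:
  Lat: 51° + 33/60 + 43.27/3600 = 51 + 0.550000 + 0.012019 = 51.5620194
  S ⇒ negate
  Longitude: 6 + 7/60 + 15.76/3600 = 6.1210444
  E ⇒ keep positive
Point 4:
  Lat: 7° + 30/60 + 49.74/3600 = 7 + 0.500000 + 0.013817 = 7.5138167
  N → positive
  Longitude: 149° + 10/60 + 59.3/3600 = 149 + 0.166667 + 0.016472 = 149.1831389
  W → negative

1. 56.277356, -40.834558
2. 43.222000, -14.094556
3. -51.562019, 6.121044
4. 7.513817, -149.183139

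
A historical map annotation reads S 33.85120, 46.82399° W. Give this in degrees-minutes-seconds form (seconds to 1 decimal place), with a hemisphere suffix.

33°51′4.3″ S, 46°49′26.4″ W

φ: 0.851200° → 51.07200′; 0.07200 × 60 = 4.320″
Longitude: whole degrees 46; 49.43940′ → 49′ and 26.364″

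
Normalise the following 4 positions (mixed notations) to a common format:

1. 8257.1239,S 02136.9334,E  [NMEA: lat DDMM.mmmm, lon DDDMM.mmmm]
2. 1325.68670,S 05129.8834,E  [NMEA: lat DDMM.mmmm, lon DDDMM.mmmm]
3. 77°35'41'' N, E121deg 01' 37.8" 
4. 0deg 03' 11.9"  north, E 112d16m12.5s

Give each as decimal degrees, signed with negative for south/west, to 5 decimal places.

1. -82.95207, 21.61556
2. -13.42811, 51.49806
3. 77.59472, 121.02717
4. 0.05331, 112.27014

Point 1:
  Latitude: degrees = first 2 digits = 82, minutes = 57.1239; 82 + 57.1239/60 = 82.952065
  hemisphere S, so the sign is −
  Longitude: split at 3 digits → 021° and 36.9334′; 21 + 36.9334/60 = 21.615557
  E → positive
Point 2:
  φ: split at 2 digits → 13° and 25.6867′; 13 + 25.6867/60 = 13.428112
  S → negative
  Lon: split at 3 digits → 051° and 29.8834′; 51 + 29.8834/60 = 51.498057
  E → positive
Point 3:
  Latitude: 77° + 35/60 + 41/3600 = 77 + 0.583333 + 0.011389 = 77.594722
  N ⇒ keep positive
  Lon: 121° + 1/60 + 37.8/3600 = 121 + 0.016667 + 0.010500 = 121.027167
  E → positive
Point 4:
  Lat: 0° + 3/60 + 11.9/3600 = 0 + 0.050000 + 0.003306 = 0.053306
  N ⇒ keep positive
  Longitude: 112° + 16/60 + 12.5/3600 = 112 + 0.266667 + 0.003472 = 112.270139
  E ⇒ keep positive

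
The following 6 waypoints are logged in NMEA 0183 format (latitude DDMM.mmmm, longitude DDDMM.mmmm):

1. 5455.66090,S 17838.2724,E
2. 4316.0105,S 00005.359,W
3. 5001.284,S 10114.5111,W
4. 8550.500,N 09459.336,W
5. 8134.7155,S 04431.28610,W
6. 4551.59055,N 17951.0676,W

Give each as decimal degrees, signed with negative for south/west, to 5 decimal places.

1. -54.92768, 178.63787
2. -43.26684, -0.08932
3. -50.02140, -101.24185
4. 85.84167, -94.98893
5. -81.57859, -44.52144
6. 45.85984, -179.85113

Point 1:
  Latitude: degrees = first 2 digits = 54, minutes = 55.6609; 54 + 55.6609/60 = 54.927682
  hemisphere S, so the sign is −
  Longitude: split at 3 digits → 178° and 38.2724′; 178 + 38.2724/60 = 178.637873
  E ⇒ keep positive
Point 2:
  φ: degrees = first 2 digits = 43, minutes = 16.0105; 43 + 16.0105/60 = 43.266842
  S → negative
  Lon: split at 3 digits → 000° and 5.359′; 0 + 5.359/60 = 0.089317
  hemisphere W, so the sign is −
Point 3:
  Lat: split at 2 digits → 50° and 1.284′; 50 + 1.284/60 = 50.021400
  S ⇒ negate
  λ: split at 3 digits → 101° and 14.5111′; 101 + 14.5111/60 = 101.241852
  W → negative
Point 4:
  φ: degrees = first 2 digits = 85, minutes = 50.5; 85 + 50.5/60 = 85.841667
  N → positive
  λ: degrees = first 3 digits = 94, minutes = 59.336; 94 + 59.336/60 = 94.988933
  W → negative
Point 5:
  Lat: degrees = first 2 digits = 81, minutes = 34.7155; 81 + 34.7155/60 = 81.578592
  hemisphere S, so the sign is −
  λ: degrees = first 3 digits = 44, minutes = 31.2861; 44 + 31.2861/60 = 44.521435
  W → negative
Point 6:
  φ: degrees = first 2 digits = 45, minutes = 51.59055; 45 + 51.59055/60 = 45.859843
  N → positive
  λ: degrees = first 3 digits = 179, minutes = 51.0676; 179 + 51.0676/60 = 179.851127
  W ⇒ negate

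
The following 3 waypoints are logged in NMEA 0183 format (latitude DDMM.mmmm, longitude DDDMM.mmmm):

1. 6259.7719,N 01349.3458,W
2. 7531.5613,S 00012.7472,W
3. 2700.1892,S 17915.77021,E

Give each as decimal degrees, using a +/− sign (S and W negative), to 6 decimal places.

1. 62.996198, -13.822430
2. -75.526022, -0.212453
3. -27.003153, 179.262837

Point 1:
  Latitude: split at 2 digits → 62° and 59.7719′; 62 + 59.7719/60 = 62.9961983
  N ⇒ keep positive
  λ: split at 3 digits → 013° and 49.3458′; 13 + 49.3458/60 = 13.8224300
  W → negative
Point 2:
  Lat: split at 2 digits → 75° and 31.5613′; 75 + 31.5613/60 = 75.5260217
  S → negative
  Longitude: degrees = first 3 digits = 0, minutes = 12.7472; 0 + 12.7472/60 = 0.2124533
  hemisphere W, so the sign is −
Point 3:
  Lat: split at 2 digits → 27° and 0.1892′; 27 + 0.1892/60 = 27.0031533
  S ⇒ negate
  Lon: degrees = first 3 digits = 179, minutes = 15.77021; 179 + 15.77021/60 = 179.2628368
  E ⇒ keep positive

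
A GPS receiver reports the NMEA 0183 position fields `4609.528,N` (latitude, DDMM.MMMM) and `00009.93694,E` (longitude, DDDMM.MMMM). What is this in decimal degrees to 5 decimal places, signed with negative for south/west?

Lat: split at 2 digits → 46° and 9.528′; 46 + 9.528/60 = 46.158800
N ⇒ keep positive
Lon: split at 3 digits → 000° and 9.93694′; 0 + 9.93694/60 = 0.165616
E → positive

46.15880, 0.16562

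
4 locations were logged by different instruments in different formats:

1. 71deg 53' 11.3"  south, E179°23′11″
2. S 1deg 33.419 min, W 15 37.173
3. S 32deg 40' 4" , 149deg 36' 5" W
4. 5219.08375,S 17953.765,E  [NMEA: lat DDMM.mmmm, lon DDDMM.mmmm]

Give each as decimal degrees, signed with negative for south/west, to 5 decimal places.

Point 1:
  φ: 71 + 53/60 + 11.3/3600 = 71.886472
  hemisphere S, so the sign is −
  Longitude: 179 + 23/60 + 11/3600 = 179.386389
  E → positive
Point 2:
  Lat: 33.419′ = 0.556983°; total 1.556983
  S ⇒ negate
  Lon: 37.173′ = 0.619550°; total 15.619550
  hemisphere W, so the sign is −
Point 3:
  Lat: 32° + 40/60 + 4/3600 = 32 + 0.666667 + 0.001111 = 32.667778
  S → negative
  λ: 149° + 36/60 + 5/3600 = 149 + 0.600000 + 0.001389 = 149.601389
  hemisphere W, so the sign is −
Point 4:
  Lat: degrees = first 2 digits = 52, minutes = 19.08375; 52 + 19.08375/60 = 52.318063
  S → negative
  Longitude: degrees = first 3 digits = 179, minutes = 53.765; 179 + 53.765/60 = 179.896083
  E → positive

1. -71.88647, 179.38639
2. -1.55698, -15.61955
3. -32.66778, -149.60139
4. -52.31806, 179.89608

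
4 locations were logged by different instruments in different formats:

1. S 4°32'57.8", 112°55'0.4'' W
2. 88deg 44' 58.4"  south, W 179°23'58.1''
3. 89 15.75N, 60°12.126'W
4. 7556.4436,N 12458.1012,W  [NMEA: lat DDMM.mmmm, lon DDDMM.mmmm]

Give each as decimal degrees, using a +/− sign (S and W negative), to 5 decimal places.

1. -4.54939, -112.91678
2. -88.74956, -179.39947
3. 89.26250, -60.20210
4. 75.94073, -124.96835

Point 1:
  Latitude: 4° + 32/60 + 57.8/3600 = 4 + 0.533333 + 0.016056 = 4.549389
  hemisphere S, so the sign is −
  Lon: 55′ + 0.4″ = 55.00667′; 112 + 55.00667/60 = 112.916778
  W → negative
Point 2:
  Lat: 88 + 44/60 + 58.4/3600 = 88.749556
  S → negative
  λ: 179 + 23/60 + 58.1/3600 = 179.399472
  hemisphere W, so the sign is −
Point 3:
  Lat: 15.75′ = 0.262500°; total 89.262500
  N → positive
  λ: 12.126′ = 0.202100°; total 60.202100
  W → negative
Point 4:
  Lat: split at 2 digits → 75° and 56.4436′; 75 + 56.4436/60 = 75.940727
  N ⇒ keep positive
  Longitude: degrees = first 3 digits = 124, minutes = 58.1012; 124 + 58.1012/60 = 124.968353
  W → negative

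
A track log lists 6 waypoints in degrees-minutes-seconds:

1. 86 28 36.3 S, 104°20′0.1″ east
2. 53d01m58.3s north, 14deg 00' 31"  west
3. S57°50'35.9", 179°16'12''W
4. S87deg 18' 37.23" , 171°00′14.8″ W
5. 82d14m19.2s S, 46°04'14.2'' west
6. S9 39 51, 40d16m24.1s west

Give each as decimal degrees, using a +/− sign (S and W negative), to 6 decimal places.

Point 1:
  φ: 86 + 28/60 + 36.3/3600 = 86.4767500
  hemisphere S, so the sign is −
  Longitude: 104° + 20/60 + 0.1/3600 = 104 + 0.333333 + 0.000028 = 104.3333611
  E ⇒ keep positive
Point 2:
  Latitude: 1′ + 58.3″ = 1.97167′; 53 + 1.97167/60 = 53.0328611
  N ⇒ keep positive
  λ: 14 + 0/60 + 31/3600 = 14.0086111
  W → negative
Point 3:
  Lat: 50′ + 35.9″ = 50.59833′; 57 + 50.59833/60 = 57.8433056
  hemisphere S, so the sign is −
  Lon: 179° + 16/60 + 12/3600 = 179 + 0.266667 + 0.003333 = 179.2700000
  W → negative
Point 4:
  φ: 87° + 18/60 + 37.23/3600 = 87 + 0.300000 + 0.010342 = 87.3103417
  S ⇒ negate
  λ: 0′ + 14.8″ = 0.24667′; 171 + 0.24667/60 = 171.0041111
  W ⇒ negate
Point 5:
  Latitude: 82 + 14/60 + 19.2/3600 = 82.2386667
  S → negative
  Longitude: 46° + 4/60 + 14.2/3600 = 46 + 0.066667 + 0.003944 = 46.0706111
  W ⇒ negate
Point 6:
  Latitude: 39′ + 51″ = 39.85000′; 9 + 39.85000/60 = 9.6641667
  S → negative
  Lon: 16′ + 24.1″ = 16.40167′; 40 + 16.40167/60 = 40.2733611
  W ⇒ negate

1. -86.476750, 104.333361
2. 53.032861, -14.008611
3. -57.843306, -179.270000
4. -87.310342, -171.004111
5. -82.238667, -46.070611
6. -9.664167, -40.273361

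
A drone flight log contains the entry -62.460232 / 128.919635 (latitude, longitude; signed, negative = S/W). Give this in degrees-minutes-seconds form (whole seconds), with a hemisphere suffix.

62°27′37″ S, 128°55′11″ E

Latitude is negative → S; |value| = 62.460232
Lat: 0.460232° → 27.61392′; 0.61392 × 60 = 36.84″
Longitude: 0.919635 × 60 = 55.17810′ → 55′, remainder × 60 = 10.69″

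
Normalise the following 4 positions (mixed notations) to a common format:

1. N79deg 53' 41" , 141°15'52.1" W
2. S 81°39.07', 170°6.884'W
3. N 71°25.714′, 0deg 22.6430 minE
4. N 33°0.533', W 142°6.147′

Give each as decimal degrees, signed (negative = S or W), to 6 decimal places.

1. 79.894722, -141.264472
2. -81.651167, -170.114733
3. 71.428567, 0.377383
4. 33.008883, -142.102450

Point 1:
  Latitude: 53′ + 41″ = 53.68333′; 79 + 53.68333/60 = 79.8947222
  N ⇒ keep positive
  λ: 15′ + 52.1″ = 15.86833′; 141 + 15.86833/60 = 141.2644722
  W → negative
Point 2:
  Lat: 39.07′ = 0.651167°; total 81.6511667
  S ⇒ negate
  λ: 6.884′ = 0.114733°; total 170.1147333
  W ⇒ negate
Point 3:
  Lat: 25.714′ = 0.428567°; total 71.4285667
  N ⇒ keep positive
  λ: 22.643′ = 0.377383°; total 0.3773833
  E ⇒ keep positive
Point 4:
  φ: 33 + 0.533/60 = 33.0088833
  N ⇒ keep positive
  Longitude: 6.147′ = 0.102450°; total 142.1024500
  W → negative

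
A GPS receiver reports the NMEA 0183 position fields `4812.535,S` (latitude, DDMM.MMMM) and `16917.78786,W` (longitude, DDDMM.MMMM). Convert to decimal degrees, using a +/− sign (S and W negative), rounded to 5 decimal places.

Latitude: degrees = first 2 digits = 48, minutes = 12.535; 48 + 12.535/60 = 48.208917
S → negative
λ: split at 3 digits → 169° and 17.78786′; 169 + 17.78786/60 = 169.296464
hemisphere W, so the sign is −

-48.20892, -169.29646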